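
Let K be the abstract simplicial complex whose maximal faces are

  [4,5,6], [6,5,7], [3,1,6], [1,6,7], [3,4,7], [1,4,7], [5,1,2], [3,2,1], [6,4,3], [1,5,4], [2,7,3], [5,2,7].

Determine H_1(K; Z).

Order the vertices as 1 < 2 < 3 < 4 < 5 < 6 < 7. Listing each simplex with vertices in this order, K has dimension 2 with simplices:

  0-simplices (7): [1], [2], [3], [4], [5], [6], [7]
  1-simplices (18): [1,2], [1,3], [1,4], [1,5], [1,6], [1,7], [2,3], [2,5], [2,7], [3,4], [3,6], [3,7], [4,5], [4,6], [4,7], [5,6], [5,7], [6,7]
  2-simplices (12): [1,2,3], [1,2,5], [1,3,6], [1,4,5], [1,4,7], [1,6,7], [2,3,7], [2,5,7], [3,4,6], [3,4,7], [4,5,6], [5,6,7]

Hence C_0 ≅ Z^7, C_1 ≅ Z^18, C_2 ≅ Z^12.

∂_1: C_1 → C_0 maps an edge to its endpoints' difference, ∂[p,q] = q − p. For instance
  ∂[1,4] = [4] − [1].
As a 7×18 matrix over Z this has rank 6, with invariant factors (1,1,1,1,1,1).

The boundary map ∂_2: C_2 → C_1 sends each 2-simplex [p,q,r] to [q,r] − [p,r] + [p,q]. For instance
  ∂[1,2,3] = [2,3] − [1,3] + [1,2],
  ∂[1,3,6] = [3,6] − [1,6] + [1,3].
This gives a 18×12 integer matrix of rank 12; reducing to Smith normal form yields diagonal entries (1,1,1,1,1,1,1,1,1,1,1,2).

Now H_k = ker ∂_k / im ∂_{k+1}, so:

  H_1: rank ker ∂_1 − rank ∂_2 = (18 − 6) − 12 = 0, and ∂_2 has invariant factor 2 > 1, so H_1 ≅ Z_2.

H_1 = Z_2.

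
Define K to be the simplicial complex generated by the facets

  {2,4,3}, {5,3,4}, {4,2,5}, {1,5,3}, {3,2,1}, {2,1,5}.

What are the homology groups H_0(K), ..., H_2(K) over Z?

Take the total order 1 < 2 < 3 < 4 < 5 on the vertex set. Then K (dimension 2) consists of the simplices:

  0-simplices (5): [1], [2], [3], [4], [5]
  1-simplices (9): [1,2], [1,3], [1,5], [2,3], [2,4], [2,5], [3,4], [3,5], [4,5]
  2-simplices (6): [1,2,3], [1,2,5], [1,3,5], [2,3,4], [2,4,5], [3,4,5]

so the chain groups are C_0 ≅ Z^5, C_1 ≅ Z^9, C_2 ≅ Z^6.

The boundary map ∂_1: C_1 → C_0 is given by ∂[p,q] = [q] − [p]. For instance
  ∂[1,2] = [2] − [1].
The resulting 5×9 matrix has rank 4, and its Smith normal form has invariant factors (1,1,1,1).

Boundary ∂_2: C_2 → C_1 maps a triangle to the signed sum of its edges. For instance
  ∂[3,4,5] = [4,5] − [3,5] + [3,4],
  ∂[2,4,5] = [4,5] − [2,5] + [2,4].
As a 9×6 matrix over Z this has rank 5, with invariant factors (1,1,1,1,1).

Now H_k = ker ∂_k / im ∂_{k+1}, so:

  H_0: rank C_0 − rank ∂_1 = 5 − 4 = 1, and the invariant factors of ∂_1 are all 1, so H_0 = Z.
  H_1: rank ker ∂_1 − rank ∂_2 = (9 − 4) − 5 = 0, and the invariant factors of ∂_2 are all 1, so H_1 = 0.
  H_2: rank ker ∂_2 − rank ∂_3 = (6 − 5) − 0 = 1, and there is no ∂_3, so H_2 = Z.

(K is a triangulation of the 2-sphere S^2.)

H_0 = Z,  H_1 = 0,  H_2 = Z.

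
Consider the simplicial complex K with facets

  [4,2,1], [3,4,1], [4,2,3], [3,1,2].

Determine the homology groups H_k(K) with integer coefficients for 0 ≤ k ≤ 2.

H_0 = Z,  H_1 = 0,  H_2 = Z.

Take the total order 1 < 2 < 3 < 4 on the vertex set. Then K (dimension 2) consists of the simplices:

  0-simplices (4): [1], [2], [3], [4]
  1-simplices (6): [1,2], [1,3], [1,4], [2,3], [2,4], [3,4]
  2-simplices (4): [1,2,3], [1,2,4], [1,3,4], [2,3,4]

giving chain groups C_0 ≅ Z^4, C_1 ≅ Z^6, C_2 ≅ Z^4.

Boundary ∂_1: C_1 → C_0 maps an edge to its endpoints' difference, ∂[p,q] = q − p. For instance
  ∂[1,2] = [2] − [1].
This gives a 4×6 integer matrix of rank 3; reducing to Smith normal form yields diagonal entries (1,1,1).

The boundary map ∂_2: C_2 → C_1 acts by ∂[p,q,r] = [q,r] − [p,r] + [p,q]. For instance
  ∂[1,2,4] = [2,4] − [1,4] + [1,2],
  ∂[1,2,3] = [2,3] − [1,3] + [1,2].
The resulting 6×4 matrix has rank 3, and its Smith normal form has invariant factors (1,1,1).

Computing H_k = (kernel of ∂_k) / (image of ∂_{k+1}):

  H_0: rank C_0 − rank ∂_1 = 4 − 3 = 1, and the invariant factors of ∂_1 are all 1, so H_0 = Z.
  H_1: rank ker ∂_1 − rank ∂_2 = (6 − 3) − 3 = 0, and the invariant factors of ∂_2 are all 1, so H_1 = 0.
  H_2: rank ker ∂_2 − rank ∂_3 = (4 − 3) − 0 = 1, and there is no ∂_3, so H_2 = Z.

As a check, the Euler characteristic is 4 − 6 + 4 = 2, which agrees with 1 − 0 + 1 = 2.
(K is a triangulation of the 2-sphere S^2.)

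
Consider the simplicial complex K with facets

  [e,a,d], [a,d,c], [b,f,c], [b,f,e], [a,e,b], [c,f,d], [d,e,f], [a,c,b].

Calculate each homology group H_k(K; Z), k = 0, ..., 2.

K has 6 vertices, 12 edges, 8 triangles.
rank ∂_0 = 0, rank ∂_1 = 5 ⇒ b_0 = 6 − 0 − 5 = 1; all invariant factors of ∂_1 are 1 so no torsion. So H_0 = Z.
rank ∂_1 = 5, rank ∂_2 = 7 ⇒ b_1 = 12 − 5 − 7 = 0; all invariant factors of ∂_2 are 1 so no torsion. So H_1 = 0.
rank ∂_2 = 7, rank ∂_3 = 0 ⇒ b_2 = 8 − 7 − 0 = 1. So H_2 = Z.

H_0 ≅ Z,  H_1 = 0,  H_2 ≅ Z.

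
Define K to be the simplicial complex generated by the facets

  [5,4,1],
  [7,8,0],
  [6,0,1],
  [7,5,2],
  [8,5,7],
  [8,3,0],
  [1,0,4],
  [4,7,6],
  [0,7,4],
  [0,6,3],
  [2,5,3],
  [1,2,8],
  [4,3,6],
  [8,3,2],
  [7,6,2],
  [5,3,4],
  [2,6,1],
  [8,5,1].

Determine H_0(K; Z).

Fix the vertex order 0 < 1 < 2 < 3 < 4 < 5 < 6 < 7 < 8 and write every simplex with vertices in increasing order. Then dim K = 2 and the simplices of K are:

  0-simplices (9): [0], [1], [2], [3], [4], [5], [6], [7], [8]
  1-simplices (27): (27 of them)
  2-simplices (18): [0,1,4], [0,1,6], [0,3,6], [0,3,8], [0,4,7], [0,7,8], [1,2,6], [1,2,8], [1,4,5], [1,5,8], [2,3,5], [2,3,8], [2,5,7], [2,6,7], [3,4,5], [3,4,6], [4,6,7], [5,7,8]

so the chain groups are C_0 ≅ Z^9, C_1 ≅ Z^27, C_2 ≅ Z^18.

Boundary ∂_1: C_1 → C_0 maps an edge to its endpoints' difference, ∂[p,q] = q − p.
This gives a 9×27 integer matrix of rank 8; reducing to Smith normal form yields diagonal entries (1,1,1,1,1,1,1,1).

The boundary map ∂_2: C_2 → C_1 acts by ∂[p,q,r] = [q,r] − [p,r] + [p,q]. For instance
  ∂[1,5,8] = [5,8] − [1,8] + [1,5],
  ∂[0,7,8] = [7,8] − [0,8] + [0,7].
This gives a 27×18 integer matrix of rank 18; reducing to Smith normal form yields diagonal entries (1,1,1,1,1,1,1,1,1,1,1,1,1,1,1,1,1,2).

Now H_k = ker ∂_k / im ∂_{k+1}, so:

  H_0: rank C_0 − rank ∂_1 = 9 − 8 = 1, and the invariant factors of ∂_1 are all 1, so H_0 = Z.

(K is a triangulation of the Klein bottle.)

H_0 = Z.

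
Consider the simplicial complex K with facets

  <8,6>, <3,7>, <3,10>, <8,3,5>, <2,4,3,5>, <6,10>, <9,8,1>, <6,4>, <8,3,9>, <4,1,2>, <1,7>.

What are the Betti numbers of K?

Fix the vertex order 1 < 2 < 3 < 4 < 5 < 6 < 7 < 8 < 9 < 10 and write every simplex with vertices in increasing order. Then dim K = 3 and the simplices of K are:

  0-simplices (10): [1], [2], [3], [4], [5], [6], [7], [8], [9], [10]
  1-simplices (20): [1,2], [1,4], [1,7], [1,8], [1,9], [2,3], [2,4], [2,5], [3,4], [3,5], [3,7], [3,8], [3,9], [3,10], [4,5], [4,6], [5,8], [6,8], [6,10], [8,9]
  2-simplices (8): [1,2,4], [1,8,9], [2,3,4], [2,3,5], [2,4,5], [3,4,5], [3,5,8], [3,8,9]
  3-simplices (1): [2,3,4,5]

giving chain groups C_0 ≅ Z^10, C_1 ≅ Z^20, C_2 ≅ Z^8, C_3 ≅ Z^1.

Boundary ∂_1: C_1 → C_0 is given by ∂[p,q] = [q] − [p]. For instance
  ∂[3,7] = [7] − [3].
This gives a 10×20 integer matrix of rank 9; reducing to Smith normal form yields diagonal entries (1,1,1,1,1,1,1,1,1).

The boundary map ∂_2: C_2 → C_1 maps a triangle to the signed sum of its edges. For instance
  ∂[1,8,9] = [8,9] − [1,9] + [1,8],
  ∂[2,3,4] = [3,4] − [2,4] + [2,3].
The resulting 20×8 matrix has rank 7, and its Smith normal form has invariant factors (1,1,1,1,1,1,1).

The boundary map ∂_3: C_3 → C_2 sends each 3-simplex σ to the alternating sum Σ_i (−1)^i (σ with its i-th vertex removed). For instance
  ∂[2,3,4,5] = [3,4,5] − [2,4,5] + [2,3,5] − [2,3,4].
The 8×1 boundary matrix has rank 1 and Smith normal form diag(1).

Reading off H_k = ker ∂_k / im ∂_{k+1}:

  H_0: rank C_0 − rank ∂_1 = 10 − 9 = 1, and the invariant factors of ∂_1 are all 1, so H_0 = Z.
  H_1: rank ker ∂_1 − rank ∂_2 = (20 − 9) − 7 = 4, and the invariant factors of ∂_2 are all 1, so H_1 = Z^4.
  H_2: rank ker ∂_2 − rank ∂_3 = (8 − 7) − 1 = 0, and the invariant factors of ∂_3 are all 1, so H_2 = 0.
  H_3: rank ker ∂_3 − rank ∂_4 = (1 − 1) − 0 = 0, and there is no ∂_4, so H_3 = 0.

As a check, the Euler characteristic is 10 − 20 + 8 − 1 = -3, which agrees with 1 − 4 + 0 − 0 = -3.

Hence the Betti numbers are b_0 = 1, b_1 = 4, b_2 = 0, b_3 = 0.

b_0 = 1, b_1 = 4, b_2 = 0, b_3 = 0.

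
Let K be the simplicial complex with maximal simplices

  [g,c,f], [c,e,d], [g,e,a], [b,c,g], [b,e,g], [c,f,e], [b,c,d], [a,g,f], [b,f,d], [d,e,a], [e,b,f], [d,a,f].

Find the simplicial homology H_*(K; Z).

Fix the vertex order a < b < c < d < e < f < g and write every simplex with vertices in increasing order. Then dim K = 2 and the simplices of K are:

  0-simplices (7): a, b, c, d, e, f, g
  1-simplices (18): ad, ae, af, ag, bc, bd, be, bf, bg, cd, ce, cf, cg, de, df, ef, eg, fg
  2-simplices (12): ade, adf, aeg, afg, bcd, bcg, bdf, bef, beg, cde, cef, cfg

giving chain groups C_0 ≅ Z^7, C_1 ≅ Z^18, C_2 ≅ Z^12.

The boundary map ∂_1: C_1 → C_0 is given by ∂[p,q] = [q] − [p]. For instance
  ∂fg = g − f.
The resulting 7×18 matrix has rank 6, and its Smith normal form has invariant factors (1,1,1,1,1,1).

∂_2: C_2 → C_1 maps a triangle to the signed sum of its edges. For instance
  ∂bcd = cd − bd + bc,
  ∂bef = ef − bf + be.
This gives a 18×12 integer matrix of rank 12; reducing to Smith normal form yields diagonal entries (1,1,1,1,1,1,1,1,1,1,1,2).

Now H_k = ker ∂_k / im ∂_{k+1}, so:

  H_0: rank C_0 − rank ∂_1 = 7 − 6 = 1, and the invariant factors of ∂_1 are all 1, so H_0 ≅ Z.
  H_1: rank ker ∂_1 − rank ∂_2 = (18 − 6) − 12 = 0, and ∂_2 has invariant factor 2 > 1, so H_1 ≅ Z/2.
  H_2: rank ker ∂_2 − rank ∂_3 = (12 − 12) − 0 = 0, and there is no ∂_3, so H_2 ≅ 0.

H_0 = Z,  H_1 = Z/2,  H_2 = 0.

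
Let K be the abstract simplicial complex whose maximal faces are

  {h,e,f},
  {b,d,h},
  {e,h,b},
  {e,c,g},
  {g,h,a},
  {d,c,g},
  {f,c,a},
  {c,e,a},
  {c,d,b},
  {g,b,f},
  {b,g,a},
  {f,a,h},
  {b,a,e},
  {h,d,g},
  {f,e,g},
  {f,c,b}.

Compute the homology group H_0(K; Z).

H_0 ≅ Z.

K has 8 vertices, 24 edges, 16 triangles.
rank ∂_0 = 0, rank ∂_1 = 7 ⇒ b_0 = 8 − 0 − 7 = 1; all invariant factors of ∂_1 are 1 so no torsion. So H_0 = Z.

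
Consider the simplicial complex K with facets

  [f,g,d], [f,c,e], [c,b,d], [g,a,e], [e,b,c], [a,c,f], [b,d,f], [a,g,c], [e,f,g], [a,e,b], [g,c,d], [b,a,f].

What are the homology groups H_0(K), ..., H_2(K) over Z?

Take the total order a < b < c < d < e < f < g on the vertex set. Then K (dimension 2) consists of the simplices:

  0-simplices (7): a, b, c, d, e, f, g
  1-simplices (18): ab, ac, ae, af, ag, bc, bd, be, bf, cd, ce, cf, cg, df, dg, ef, eg, fg
  2-simplices (12): abe, abf, acf, acg, aeg, bcd, bce, bdf, cdg, cef, dfg, efg

so the chain groups are C_0 ≅ Z^7, C_1 ≅ Z^18, C_2 ≅ Z^12.

The boundary map ∂_1: C_1 → C_0 sends each edge [p,q] (with p < q) to q − p. For instance
  ∂bf = f − b.
The resulting 7×18 matrix has rank 6, and its Smith normal form has invariant factors (1,1,1,1,1,1).

∂_2: C_2 → C_1 maps a triangle to the signed sum of its edges. For instance
  ∂efg = fg − eg + ef,
  ∂cef = ef − cf + ce.
This gives a 18×12 integer matrix of rank 12; reducing to Smith normal form yields diagonal entries (1,1,1,1,1,1,1,1,1,1,1,2).

From H_k ≅ ker(∂_k) / im(∂_{k+1}) we obtain:

  H_0: rank C_0 − rank ∂_1 = 7 − 6 = 1, and the invariant factors of ∂_1 are all 1, so H_0 = Z.
  H_1: rank ker ∂_1 − rank ∂_2 = (18 − 6) − 12 = 0, and ∂_2 has invariant factor 2 > 1, so H_1 = Z/2.
  H_2: rank ker ∂_2 − rank ∂_3 = (12 − 12) − 0 = 0, and there is no ∂_3, so H_2 = 0.

H_0 = Z,  H_1 = Z/2,  H_2 = 0.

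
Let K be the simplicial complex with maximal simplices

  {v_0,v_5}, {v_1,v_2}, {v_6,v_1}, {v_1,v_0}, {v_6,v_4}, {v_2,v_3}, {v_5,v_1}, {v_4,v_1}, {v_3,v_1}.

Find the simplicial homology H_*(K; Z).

H_0 = Z,  H_1 = Z^3.

Take the total order v_0 < v_1 < v_2 < v_3 < v_4 < v_5 < v_6 on the vertex set. Then K (dimension 1) consists of the simplices:

  0-simplices (7): [v_0], [v_1], [v_2], [v_3], [v_4], [v_5], [v_6]
  1-simplices (9): [v_0,v_1], [v_0,v_5], [v_1,v_2], [v_1,v_3], [v_1,v_4], [v_1,v_5], [v_1,v_6], [v_2,v_3], [v_4,v_6]

so the chain groups are C_0 ≅ Z^7, C_1 ≅ Z^9.

The boundary map ∂_1: C_1 → C_0 maps an edge to its endpoints' difference, ∂[p,q] = q − p. For instance
  ∂[v_0,v_1] = [v_1] − [v_0].
This gives a 7×9 integer matrix of rank 6; reducing to Smith normal form yields diagonal entries (1,1,1,1,1,1).

From H_k ≅ ker(∂_k) / im(∂_{k+1}) we obtain:

  H_0: rank C_0 − rank ∂_1 = 7 − 6 = 1, and the invariant factors of ∂_1 are all 1, so H_0 ≅ Z.
  H_1: rank ker ∂_1 − rank ∂_2 = (9 − 6) − 0 = 3, and there is no ∂_2, so H_1 ≅ Z^3.

(K is a triangulation of a wedge of 3 circles.)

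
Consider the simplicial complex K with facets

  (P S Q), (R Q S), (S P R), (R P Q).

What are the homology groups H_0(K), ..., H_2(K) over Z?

Fix the vertex order P < Q < R < S and write every simplex with vertices in increasing order. Then dim K = 2 and the simplices of K are:

  0-simplices (4): P, Q, R, S
  1-simplices (6): PQ, PR, PS, QR, QS, RS
  2-simplices (4): PQR, PQS, PRS, QRS

Hence C_0 ≅ Z^4, C_1 ≅ Z^6, C_2 ≅ Z^4.

∂_1: C_1 → C_0 maps an edge to its endpoints' difference, ∂[p,q] = q − p.
The 4×6 boundary matrix has rank 3 and Smith normal form diag(1,1,1).

The boundary map ∂_2: C_2 → C_1 sends each 2-simplex [p,q,r] to [q,r] − [p,r] + [p,q]. For instance
  ∂PQS = QS − PS + PQ,
  ∂PQR = QR − PR + PQ.
The 6×4 boundary matrix has rank 3 and Smith normal form diag(1,1,1).

Computing H_k = (kernel of ∂_k) / (image of ∂_{k+1}):

  H_0: rank C_0 − rank ∂_1 = 4 − 3 = 1, and the invariant factors of ∂_1 are all 1, so H_0 = Z.
  H_1: rank ker ∂_1 − rank ∂_2 = (6 − 3) − 3 = 0, and the invariant factors of ∂_2 are all 1, so H_1 = 0.
  H_2: rank ker ∂_2 − rank ∂_3 = (4 − 3) − 0 = 1, and there is no ∂_3, so H_2 = Z.

As a check, the Euler characteristic is 4 − 6 + 4 = 2, which agrees with 1 − 0 + 1 = 2.
(K is a triangulation of the 2-sphere S^2.)

H_0 ≅ Z,  H_1 = 0,  H_2 ≅ Z.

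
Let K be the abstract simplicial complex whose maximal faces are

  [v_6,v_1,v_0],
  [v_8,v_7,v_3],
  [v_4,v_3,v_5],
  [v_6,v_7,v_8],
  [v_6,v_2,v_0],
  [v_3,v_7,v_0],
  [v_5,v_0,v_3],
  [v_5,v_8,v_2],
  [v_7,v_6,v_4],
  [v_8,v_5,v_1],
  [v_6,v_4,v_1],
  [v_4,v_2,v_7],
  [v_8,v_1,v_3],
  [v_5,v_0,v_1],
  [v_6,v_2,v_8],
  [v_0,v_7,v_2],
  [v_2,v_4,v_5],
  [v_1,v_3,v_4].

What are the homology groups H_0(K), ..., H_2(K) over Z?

We work with the vertex ordering v_0 < v_1 < v_2 < v_3 < v_4 < v_5 < v_6 < v_7 < v_8. The simplices of K, each written with vertices in increasing order, are:

  0-simplices (9): [v_0], [v_1], [v_2], [v_3], [v_4], [v_5], [v_6], [v_7], [v_8]
  1-simplices (27): (27 of them)
  2-simplices (18): (18 of them)

so the chain groups are C_0 ≅ Z^9, C_1 ≅ Z^27, C_2 ≅ Z^18.

The boundary map ∂_1: C_1 → C_0 is given by ∂[p,q] = [q] − [p].
The 9×27 boundary matrix has rank 8 and Smith normal form diag(1,1,1,1,1,1,1,1).

Boundary ∂_2: C_2 → C_1 sends each 2-simplex [p,q,r] to [q,r] − [p,r] + [p,q]. For instance
  ∂[v_0,v_1,v_6] = [v_1,v_6] − [v_0,v_6] + [v_0,v_1],
  ∂[v_0,v_3,v_5] = [v_3,v_5] − [v_0,v_5] + [v_0,v_3].
As a 27×18 matrix over Z this has rank 18, with invariant factors (1,1,1,1,1,1,1,1,1,1,1,1,1,1,1,1,1,2).

From H_k ≅ ker(∂_k) / im(∂_{k+1}) we obtain:

  H_0: rank C_0 − rank ∂_1 = 9 − 8 = 1, and the invariant factors of ∂_1 are all 1, so H_0 ≅ Z.
  H_1: rank ker ∂_1 − rank ∂_2 = (27 − 8) − 18 = 1, and ∂_2 has invariant factor 2 > 1, so H_1 ≅ Z ⊕ Z/2.
  H_2: rank ker ∂_2 − rank ∂_3 = (18 − 18) − 0 = 0, and there is no ∂_3, so H_2 ≅ 0.

H_0 = Z,  H_1 = Z ⊕ Z/2,  H_2 = 0.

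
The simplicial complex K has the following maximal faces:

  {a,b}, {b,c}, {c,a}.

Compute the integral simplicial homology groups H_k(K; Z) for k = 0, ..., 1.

We work with the vertex ordering a < b < c. The simplices of K, each written with vertices in increasing order, are:

  0-simplices (3): a, b, c
  1-simplices (3): ab, ac, bc

so the chain groups are C_0 ≅ Z^3, C_1 ≅ Z^3.

∂_1: C_1 → C_0 maps an edge to its endpoints' difference, ∂[p,q] = q − p. For instance
  ∂bc = c − b.
The 3×3 boundary matrix has rank 2 and Smith normal form diag(1,1).

Reading off H_k = ker ∂_k / im ∂_{k+1}:

  H_0: rank C_0 − rank ∂_1 = 3 − 2 = 1, and the invariant factors of ∂_1 are all 1, so H_0 ≅ Z.
  H_1: rank ker ∂_1 − rank ∂_2 = (3 − 2) − 0 = 1, and there is no ∂_2, so H_1 ≅ Z.

As a check, the Euler characteristic is 3 − 3 = 0, which agrees with 1 − 1 = 0.
(K is a triangulation of the circle S^1.)

H_0 ≅ Z,  H_1 ≅ Z.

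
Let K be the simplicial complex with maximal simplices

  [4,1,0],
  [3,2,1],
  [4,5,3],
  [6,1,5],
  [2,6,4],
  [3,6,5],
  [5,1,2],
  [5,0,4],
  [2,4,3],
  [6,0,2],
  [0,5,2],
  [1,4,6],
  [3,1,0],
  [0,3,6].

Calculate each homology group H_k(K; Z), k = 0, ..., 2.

H_0 = Z,  H_1 = Z^2,  H_2 = Z.

Take the total order 0 < 1 < 2 < 3 < 4 < 5 < 6 on the vertex set. Then K (dimension 2) consists of the simplices:

  0-simplices (7): [0], [1], [2], [3], [4], [5], [6]
  1-simplices (21): [0,1], [0,2], [0,3], [0,4], [0,5], [0,6], [1,2], [1,3], [1,4], [1,5], [1,6], [2,3], [2,4], [2,5], [2,6], [3,4], [3,5], [3,6], [4,5], [4,6], [5,6]
  2-simplices (14): [0,1,3], [0,1,4], [0,2,5], [0,2,6], [0,3,6], [0,4,5], [1,2,3], [1,2,5], [1,4,6], [1,5,6], [2,3,4], [2,4,6], [3,4,5], [3,5,6]

giving chain groups C_0 ≅ Z^7, C_1 ≅ Z^21, C_2 ≅ Z^14.

∂_1: C_1 → C_0 sends each edge [p,q] (with p < q) to q − p. For instance
  ∂[2,6] = [6] − [2].
The 7×21 boundary matrix has rank 6 and Smith normal form diag(1,1,1,1,1,1).

∂_2: C_2 → C_1 acts by ∂[p,q,r] = [q,r] − [p,r] + [p,q]. For instance
  ∂[0,2,6] = [2,6] − [0,6] + [0,2],
  ∂[2,4,6] = [4,6] − [2,6] + [2,4].
As a 21×14 matrix over Z this has rank 13, with invariant factors (1,1,1,1,1,1,1,1,1,1,1,1,1).

Reading off H_k = ker ∂_k / im ∂_{k+1}:

  H_0: rank C_0 − rank ∂_1 = 7 − 6 = 1, and the invariant factors of ∂_1 are all 1, so H_0 ≅ Z.
  H_1: rank ker ∂_1 − rank ∂_2 = (21 − 6) − 13 = 2, and the invariant factors of ∂_2 are all 1, so H_1 ≅ Z^2.
  H_2: rank ker ∂_2 − rank ∂_3 = (14 − 13) − 0 = 1, and there is no ∂_3, so H_2 ≅ Z.

As a check, the Euler characteristic is 7 − 21 + 14 = 0, which agrees with 1 − 2 + 1 = 0.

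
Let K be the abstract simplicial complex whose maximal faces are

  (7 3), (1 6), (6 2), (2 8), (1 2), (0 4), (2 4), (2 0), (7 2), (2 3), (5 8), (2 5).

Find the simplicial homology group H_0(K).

H_0 = Z.

Take the total order 0 < 1 < 2 < 3 < 4 < 5 < 6 < 7 < 8 on the vertex set. Then K (dimension 1) consists of the simplices:

  0-simplices (9): [0], [1], [2], [3], [4], [5], [6], [7], [8]
  1-simplices (12): [0,2], [0,4], [1,2], [1,6], [2,3], [2,4], [2,5], [2,6], [2,7], [2,8], [3,7], [5,8]

giving chain groups C_0 ≅ Z^9, C_1 ≅ Z^12.

The boundary map ∂_1: C_1 → C_0 sends each edge [p,q] (with p < q) to q − p.
This gives a 9×12 integer matrix of rank 8; reducing to Smith normal form yields diagonal entries (1,1,1,1,1,1,1,1).

Computing H_k = (kernel of ∂_k) / (image of ∂_{k+1}):

  H_0: rank C_0 − rank ∂_1 = 9 − 8 = 1, and the invariant factors of ∂_1 are all 1, so H_0 = Z.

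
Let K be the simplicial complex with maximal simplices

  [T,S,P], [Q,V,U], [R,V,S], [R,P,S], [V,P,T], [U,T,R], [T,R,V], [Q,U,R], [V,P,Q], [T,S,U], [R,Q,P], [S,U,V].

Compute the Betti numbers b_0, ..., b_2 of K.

Fix the vertex order P < Q < R < S < T < U < V and write every simplex with vertices in increasing order. Then dim K = 2 and the simplices of K are:

  0-simplices (7): P, Q, R, S, T, U, V
  1-simplices (18): PQ, PR, PS, PT, PV, QR, QU, QV, RS, RT, RU, RV, ST, SU, SV, TU, TV, UV
  2-simplices (12): PQR, PQV, PRS, PST, PTV, QRU, QUV, RSV, RTU, RTV, STU, SUV

Hence C_0 ≅ Z^7, C_1 ≅ Z^18, C_2 ≅ Z^12.

The boundary map ∂_1: C_1 → C_0 maps an edge to its endpoints' difference, ∂[p,q] = q − p. For instance
  ∂PR = R − P.
The resulting 7×18 matrix has rank 6, and its Smith normal form has invariant factors (1,1,1,1,1,1).

∂_2: C_2 → C_1 sends each 2-simplex [p,q,r] to [q,r] − [p,r] + [p,q]. For instance
  ∂RSV = SV − RV + RS,
  ∂PQR = QR − PR + PQ.
As a 18×12 matrix over Z this has rank 12, with invariant factors (1,1,1,1,1,1,1,1,1,1,1,2).

Reading off H_k = ker ∂_k / im ∂_{k+1}:

  H_0: rank C_0 − rank ∂_1 = 7 − 6 = 1, and the invariant factors of ∂_1 are all 1, so H_0 ≅ Z.
  H_1: rank ker ∂_1 − rank ∂_2 = (18 − 6) − 12 = 0, and ∂_2 has invariant factor 2 > 1, so H_1 ≅ Z/2.
  H_2: rank ker ∂_2 − rank ∂_3 = (12 − 12) − 0 = 0, and there is no ∂_3, so H_2 ≅ 0.

As a check, the Euler characteristic is 7 − 18 + 12 = 1, which agrees with 1 − 0 + 0 = 1.

Hence the Betti numbers are b_0 = 1, b_1 = 0, b_2 = 0.

b_0 = 1, b_1 = 0, b_2 = 0.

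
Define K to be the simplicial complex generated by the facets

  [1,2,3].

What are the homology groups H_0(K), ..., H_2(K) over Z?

H_0 = Z,  H_1 = 0,  H_2 = 0.

We work with the vertex ordering 1 < 2 < 3. The simplices of K, each written with vertices in increasing order, are:

  0-simplices (3): [1], [2], [3]
  1-simplices (3): [1,2], [1,3], [2,3]
  2-simplices (1): [1,2,3]

giving chain groups C_0 ≅ Z^3, C_1 ≅ Z^3, C_2 ≅ Z^1.

The boundary map ∂_1: C_1 → C_0 maps an edge to its endpoints' difference, ∂[p,q] = q − p. For instance
  ∂[1,3] = [3] − [1].
This gives a 3×3 integer matrix of rank 2; reducing to Smith normal form yields diagonal entries (1,1).

Boundary ∂_2: C_2 → C_1 acts by ∂[p,q,r] = [q,r] − [p,r] + [p,q]. For instance
  ∂[1,2,3] = [2,3] − [1,3] + [1,2].
The 3×1 boundary matrix has rank 1 and Smith normal form diag(1).

Reading off H_k = ker ∂_k / im ∂_{k+1}:

  H_0: rank C_0 − rank ∂_1 = 3 − 2 = 1, and the invariant factors of ∂_1 are all 1, so H_0 = Z.
  H_1: rank ker ∂_1 − rank ∂_2 = (3 − 2) − 1 = 0, and the invariant factors of ∂_2 are all 1, so H_1 = 0.
  H_2: rank ker ∂_2 − rank ∂_3 = (1 − 1) − 0 = 0, and there is no ∂_3, so H_2 = 0.

As a check, the Euler characteristic is 3 − 3 + 1 = 1, which agrees with 1 − 0 + 0 = 1.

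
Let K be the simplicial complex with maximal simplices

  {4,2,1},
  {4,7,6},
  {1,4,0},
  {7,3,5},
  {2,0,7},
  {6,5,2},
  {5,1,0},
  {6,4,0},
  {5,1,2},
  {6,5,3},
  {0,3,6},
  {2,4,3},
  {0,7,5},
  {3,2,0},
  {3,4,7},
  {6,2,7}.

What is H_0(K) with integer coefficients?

H_0 = Z.

Take the total order 0 < 1 < 2 < 3 < 4 < 5 < 6 < 7 on the vertex set. Then K (dimension 2) consists of the simplices:

  0-simplices (8): [0], [1], [2], [3], [4], [5], [6], [7]
  1-simplices (24): (24 of them)
  2-simplices (16): [0,1,4], [0,1,5], [0,2,3], [0,2,7], [0,3,6], [0,4,6], [0,5,7], [1,2,4], [1,2,5], [2,3,4], [2,5,6], [2,6,7], [3,4,7], [3,5,6], [3,5,7], [4,6,7]

giving chain groups C_0 ≅ Z^8, C_1 ≅ Z^24, C_2 ≅ Z^16.

Boundary ∂_1: C_1 → C_0 is given by ∂[p,q] = [q] − [p].
This gives a 8×24 integer matrix of rank 7; reducing to Smith normal form yields diagonal entries (1,1,1,1,1,1,1).

∂_2: C_2 → C_1 acts by ∂[p,q,r] = [q,r] − [p,r] + [p,q]. For instance
  ∂[2,6,7] = [6,7] − [2,7] + [2,6],
  ∂[0,2,3] = [2,3] − [0,3] + [0,2].
The resulting 24×16 matrix has rank 15, and its Smith normal form has invariant factors (1,1,1,1,1,1,1,1,1,1,1,1,1,1,1).

Computing H_k = (kernel of ∂_k) / (image of ∂_{k+1}):

  H_0: rank C_0 − rank ∂_1 = 8 − 7 = 1, and the invariant factors of ∂_1 are all 1, so H_0 ≅ Z.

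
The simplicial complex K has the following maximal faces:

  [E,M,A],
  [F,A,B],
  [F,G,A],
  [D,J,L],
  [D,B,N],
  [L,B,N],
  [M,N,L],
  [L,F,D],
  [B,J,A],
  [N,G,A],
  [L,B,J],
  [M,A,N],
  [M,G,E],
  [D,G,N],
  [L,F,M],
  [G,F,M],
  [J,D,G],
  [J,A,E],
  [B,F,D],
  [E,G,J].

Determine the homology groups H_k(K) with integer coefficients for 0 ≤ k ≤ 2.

Fix the vertex order A < B < D < E < F < G < J < L < M < N and write every simplex with vertices in increasing order. Then dim K = 2 and the simplices of K are:

  0-simplices (10): A, B, D, E, F, G, J, L, M, N
  1-simplices (30): AB, AE, AF, AG, AJ, AM, AN, BD, BF, BJ, BL, BN, DF, DG, DJ, DL, DN, EG, EJ, EM, FG, FL, FM, GJ, GM, GN, JL, LM, LN, MN
  2-simplices (20): ABF, ABJ, AEJ, AEM, AFG, AGN, AMN, BDF, BDN, BJL, BLN, DFL, DGJ, DGN, DJL, EGJ, EGM, FGM, FLM, LMN

giving chain groups C_0 ≅ Z^10, C_1 ≅ Z^30, C_2 ≅ Z^20.

The boundary map ∂_1: C_1 → C_0 sends each edge [p,q] (with p < q) to q − p.
The 10×30 boundary matrix has rank 9 and Smith normal form diag(1,1,1,1,1,1,1,1,1).

Boundary ∂_2: C_2 → C_1 acts by ∂[p,q,r] = [q,r] − [p,r] + [p,q]. For instance
  ∂DJL = JL − DL + DJ,
  ∂BDF = DF − BF + BD.
The 30×20 boundary matrix has rank 20 and Smith normal form diag(1,1,1,1,1,1,1,1,1,1,1,1,1,1,1,1,1,1,1,2).

From H_k ≅ ker(∂_k) / im(∂_{k+1}) we obtain:

  H_0: rank C_0 − rank ∂_1 = 10 − 9 = 1, and the invariant factors of ∂_1 are all 1, so H_0 ≅ Z.
  H_1: rank ker ∂_1 − rank ∂_2 = (30 − 9) − 20 = 1, and ∂_2 has invariant factor 2 > 1, so H_1 ≅ Z ⊕ Z_2.
  H_2: rank ker ∂_2 − rank ∂_3 = (20 − 20) − 0 = 0, and there is no ∂_3, so H_2 ≅ 0.

H_0 = Z,  H_1 = Z ⊕ Z_2,  H_2 = 0.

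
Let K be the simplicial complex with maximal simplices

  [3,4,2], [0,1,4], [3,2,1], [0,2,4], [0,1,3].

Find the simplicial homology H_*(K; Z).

K has 5 vertices, 10 edges, 5 triangles.
rank ∂_0 = 0, rank ∂_1 = 4 ⇒ b_0 = 5 − 0 − 4 = 1; all invariant factors of ∂_1 are 1 so no torsion. So H_0 ≅ Z.
rank ∂_1 = 4, rank ∂_2 = 5 ⇒ b_1 = 10 − 4 − 5 = 1; all invariant factors of ∂_2 are 1 so no torsion. So H_1 ≅ Z.
rank ∂_2 = 5, rank ∂_3 = 0 ⇒ b_2 = 5 − 5 − 0 = 0. So H_2 ≅ 0.

H_0 ≅ Z,  H_1 ≅ Z,  H_2 = 0.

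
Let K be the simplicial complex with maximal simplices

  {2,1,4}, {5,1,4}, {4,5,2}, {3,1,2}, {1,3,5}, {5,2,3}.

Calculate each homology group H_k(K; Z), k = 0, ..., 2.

H_0 ≅ Z,  H_1 = 0,  H_2 ≅ Z.

K has 5 vertices, 9 edges, 6 triangles.
rank ∂_0 = 0, rank ∂_1 = 4 ⇒ b_0 = 5 − 0 − 4 = 1; all invariant factors of ∂_1 are 1 so no torsion. So H_0 = Z.
rank ∂_1 = 4, rank ∂_2 = 5 ⇒ b_1 = 9 − 4 − 5 = 0; all invariant factors of ∂_2 are 1 so no torsion. So H_1 = 0.
rank ∂_2 = 5, rank ∂_3 = 0 ⇒ b_2 = 6 − 5 − 0 = 1. So H_2 = Z.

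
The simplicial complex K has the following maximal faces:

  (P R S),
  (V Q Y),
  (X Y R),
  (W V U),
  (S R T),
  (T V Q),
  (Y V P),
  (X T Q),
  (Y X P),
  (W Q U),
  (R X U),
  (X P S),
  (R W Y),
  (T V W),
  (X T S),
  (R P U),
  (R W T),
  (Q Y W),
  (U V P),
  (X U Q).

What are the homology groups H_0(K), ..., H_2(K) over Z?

H_0 = Z,  H_1 = Z ⊕ Z/2,  H_2 = 0.

Order the vertices as P < Q < R < S < T < U < V < W < X < Y. Listing each simplex with vertices in this order, K has dimension 2 with simplices:

  0-simplices (10): P, Q, R, S, T, U, V, W, X, Y
  1-simplices (30): PR, PS, PU, PV, PX, PY, QT, QU, QV, QW, QX, QY, RS, RT, RU, RW, RX, RY, ST, SX, TV, TW, TX, UV, UW, UX, VW, VY, WY, XY
  2-simplices (20): PRS, PRU, PSX, PUV, PVY, PXY, QTV, QTX, QUW, QUX, QVY, QWY, RST, RTW, RUX, RWY, RXY, STX, TVW, UVW

giving chain groups C_0 ≅ Z^10, C_1 ≅ Z^30, C_2 ≅ Z^20.

The boundary map ∂_1: C_1 → C_0 sends each edge [p,q] (with p < q) to q − p.
The 10×30 boundary matrix has rank 9 and Smith normal form diag(1,1,1,1,1,1,1,1,1).

Boundary ∂_2: C_2 → C_1 sends each 2-simplex [p,q,r] to [q,r] − [p,r] + [p,q]. For instance
  ∂PSX = SX − PX + PS,
  ∂PRS = RS − PS + PR.
The resulting 30×20 matrix has rank 20, and its Smith normal form has invariant factors (1,1,1,1,1,1,1,1,1,1,1,1,1,1,1,1,1,1,1,2).

Computing H_k = (kernel of ∂_k) / (image of ∂_{k+1}):

  H_0: rank C_0 − rank ∂_1 = 10 − 9 = 1, and the invariant factors of ∂_1 are all 1, so H_0 ≅ Z.
  H_1: rank ker ∂_1 − rank ∂_2 = (30 − 9) − 20 = 1, and ∂_2 has invariant factor 2 > 1, so H_1 ≅ Z ⊕ Z/2.
  H_2: rank ker ∂_2 − rank ∂_3 = (20 − 20) − 0 = 0, and there is no ∂_3, so H_2 ≅ 0.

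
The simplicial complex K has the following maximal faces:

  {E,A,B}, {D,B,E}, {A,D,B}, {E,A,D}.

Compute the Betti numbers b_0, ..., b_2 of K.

b_0 = 1, b_1 = 0, b_2 = 1.

K has 4 vertices, 6 edges, 4 triangles.
rank ∂_0 = 0, rank ∂_1 = 3 ⇒ b_0 = 4 − 0 − 3 = 1; all invariant factors of ∂_1 are 1 so no torsion. So H_0 = Z.
rank ∂_1 = 3, rank ∂_2 = 3 ⇒ b_1 = 6 − 3 − 3 = 0; all invariant factors of ∂_2 are 1 so no torsion. So H_1 = 0.
rank ∂_2 = 3, rank ∂_3 = 0 ⇒ b_2 = 4 − 3 − 0 = 1. So H_2 = Z.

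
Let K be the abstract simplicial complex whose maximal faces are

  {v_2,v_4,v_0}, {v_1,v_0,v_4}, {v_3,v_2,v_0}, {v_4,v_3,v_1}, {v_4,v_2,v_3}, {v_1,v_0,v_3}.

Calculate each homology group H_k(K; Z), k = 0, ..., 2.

H_0 = Z,  H_1 = 0,  H_2 = Z.

Fix the vertex order v_0 < v_1 < v_2 < v_3 < v_4 and write every simplex with vertices in increasing order. Then dim K = 2 and the simplices of K are:

  0-simplices (5): [v_0], [v_1], [v_2], [v_3], [v_4]
  1-simplices (9): [v_0,v_1], [v_0,v_2], [v_0,v_3], [v_0,v_4], [v_1,v_3], [v_1,v_4], [v_2,v_3], [v_2,v_4], [v_3,v_4]
  2-simplices (6): [v_0,v_1,v_3], [v_0,v_1,v_4], [v_0,v_2,v_3], [v_0,v_2,v_4], [v_1,v_3,v_4], [v_2,v_3,v_4]

Hence C_0 ≅ Z^5, C_1 ≅ Z^9, C_2 ≅ Z^6.

∂_1: C_1 → C_0 is given by ∂[p,q] = [q] − [p]. For instance
  ∂[v_0,v_1] = [v_1] − [v_0].
The resulting 5×9 matrix has rank 4, and its Smith normal form has invariant factors (1,1,1,1).

Boundary ∂_2: C_2 → C_1 maps a triangle to the signed sum of its edges. For instance
  ∂[v_0,v_2,v_4] = [v_2,v_4] − [v_0,v_4] + [v_0,v_2],
  ∂[v_1,v_3,v_4] = [v_3,v_4] − [v_1,v_4] + [v_1,v_3].
As a 9×6 matrix over Z this has rank 5, with invariant factors (1,1,1,1,1).

Computing H_k = (kernel of ∂_k) / (image of ∂_{k+1}):

  H_0: rank C_0 − rank ∂_1 = 5 − 4 = 1, and the invariant factors of ∂_1 are all 1, so H_0 ≅ Z.
  H_1: rank ker ∂_1 − rank ∂_2 = (9 − 4) − 5 = 0, and the invariant factors of ∂_2 are all 1, so H_1 ≅ 0.
  H_2: rank ker ∂_2 − rank ∂_3 = (6 − 5) − 0 = 1, and there is no ∂_3, so H_2 ≅ Z.

(K is a triangulation of the 2-sphere S^2.)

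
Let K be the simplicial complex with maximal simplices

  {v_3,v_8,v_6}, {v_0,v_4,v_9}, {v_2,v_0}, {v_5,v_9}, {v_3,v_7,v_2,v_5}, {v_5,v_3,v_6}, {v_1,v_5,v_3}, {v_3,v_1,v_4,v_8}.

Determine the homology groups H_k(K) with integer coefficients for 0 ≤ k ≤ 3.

H_0 = Z,  H_1 = Z^2,  H_2 = 0,  H_3 = 0.

Order the vertices as v_0 < v_1 < v_2 < v_3 < v_4 < v_5 < v_6 < v_7 < v_8 < v_9. Listing each simplex with vertices in this order, K has dimension 3 with simplices:

  0-simplices (10): [v_0], [v_1], [v_2], [v_3], [v_4], [v_5], [v_6], [v_7], [v_8], [v_9]
  1-simplices (21): (21 of them)
  2-simplices (12): (12 of them)
  3-simplices (2): [v_1,v_3,v_4,v_8], [v_2,v_3,v_5,v_7]

Hence C_0 ≅ Z^10, C_1 ≅ Z^21, C_2 ≅ Z^12, C_3 ≅ Z^2.

∂_1: C_1 → C_0 is given by ∂[p,q] = [q] − [p].
This gives a 10×21 integer matrix of rank 9; reducing to Smith normal form yields diagonal entries (1,1,1,1,1,1,1,1,1).

∂_2: C_2 → C_1 acts by ∂[p,q,r] = [q,r] − [p,r] + [p,q]. For instance
  ∂[v_2,v_3,v_7] = [v_3,v_7] − [v_2,v_7] + [v_2,v_3],
  ∂[v_3,v_6,v_8] = [v_6,v_8] − [v_3,v_8] + [v_3,v_6].
This gives a 21×12 integer matrix of rank 10; reducing to Smith normal form yields diagonal entries (1,1,1,1,1,1,1,1,1,1).

Boundary ∂_3: C_3 → C_2 sends each 3-simplex σ to the alternating sum Σ_i (−1)^i (σ with its i-th vertex removed). For instance
  ∂[v_1,v_3,v_4,v_8] = [v_3,v_4,v_8] − [v_1,v_4,v_8] + [v_1,v_3,v_8] − [v_1,v_3,v_4],
  ∂[v_2,v_3,v_5,v_7] = [v_3,v_5,v_7] − [v_2,v_5,v_7] + [v_2,v_3,v_7] − [v_2,v_3,v_5].
As a 12×2 matrix over Z this has rank 2, with invariant factors (1,1).

From H_k ≅ ker(∂_k) / im(∂_{k+1}) we obtain:

  H_0: rank C_0 − rank ∂_1 = 10 − 9 = 1, and the invariant factors of ∂_1 are all 1, so H_0 = Z.
  H_1: rank ker ∂_1 − rank ∂_2 = (21 − 9) − 10 = 2, and the invariant factors of ∂_2 are all 1, so H_1 = Z^2.
  H_2: rank ker ∂_2 − rank ∂_3 = (12 − 10) − 2 = 0, and the invariant factors of ∂_3 are all 1, so H_2 = 0.
  H_3: rank ker ∂_3 − rank ∂_4 = (2 − 2) − 0 = 0, and there is no ∂_4, so H_3 = 0.

As a check, the Euler characteristic is 10 − 21 + 12 − 2 = -1, which agrees with 1 − 2 + 0 − 0 = -1.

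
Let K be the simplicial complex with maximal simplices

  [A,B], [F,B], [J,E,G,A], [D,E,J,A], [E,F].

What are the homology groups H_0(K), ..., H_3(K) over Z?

Take the total order A < B < D < E < F < G < J on the vertex set. Then K (dimension 3) consists of the simplices:

  0-simplices (7): A, B, D, E, F, G, J
  1-simplices (12): AB, AD, AE, AG, AJ, BF, DE, DJ, EF, EG, EJ, GJ
  2-simplices (7): ADE, ADJ, AEG, AEJ, AGJ, DEJ, EGJ
  3-simplices (2): ADEJ, AEGJ

Hence C_0 ≅ Z^7, C_1 ≅ Z^12, C_2 ≅ Z^7, C_3 ≅ Z^2.

The boundary map ∂_1: C_1 → C_0 is given by ∂[p,q] = [q] − [p].
This gives a 7×12 integer matrix of rank 6; reducing to Smith normal form yields diagonal entries (1,1,1,1,1,1).

∂_2: C_2 → C_1 acts by ∂[p,q,r] = [q,r] − [p,r] + [p,q]. For instance
  ∂ADJ = DJ − AJ + AD,
  ∂ADE = DE − AE + AD.
The 12×7 boundary matrix has rank 5 and Smith normal form diag(1,1,1,1,1).

Boundary ∂_3: C_3 → C_2 sends each 3-simplex σ to the alternating sum Σ_i (−1)^i (σ with its i-th vertex removed). For instance
  ∂ADEJ = DEJ − AEJ + ADJ − ADE,
  ∂AEGJ = EGJ − AGJ + AEJ − AEG.
As a 7×2 matrix over Z this has rank 2, with invariant factors (1,1).

Now H_k = ker ∂_k / im ∂_{k+1}, so:

  H_0: rank C_0 − rank ∂_1 = 7 − 6 = 1, and the invariant factors of ∂_1 are all 1, so H_0 = Z.
  H_1: rank ker ∂_1 − rank ∂_2 = (12 − 6) − 5 = 1, and the invariant factors of ∂_2 are all 1, so H_1 = Z.
  H_2: rank ker ∂_2 − rank ∂_3 = (7 − 5) − 2 = 0, and the invariant factors of ∂_3 are all 1, so H_2 = 0.
  H_3: rank ker ∂_3 − rank ∂_4 = (2 − 2) − 0 = 0, and there is no ∂_4, so H_3 = 0.

H_0 ≅ Z,  H_1 ≅ Z,  H_2 = 0,  H_3 = 0.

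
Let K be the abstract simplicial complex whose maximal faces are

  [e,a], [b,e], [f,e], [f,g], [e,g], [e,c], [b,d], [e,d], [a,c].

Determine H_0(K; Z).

H_0 = Z.

Fix the vertex order a < b < c < d < e < f < g and write every simplex with vertices in increasing order. Then dim K = 1 and the simplices of K are:

  0-simplices (7): a, b, c, d, e, f, g
  1-simplices (9): ac, ae, bd, be, ce, de, ef, eg, fg

Hence C_0 ≅ Z^7, C_1 ≅ Z^9.

∂_1: C_1 → C_0 is given by ∂[p,q] = [q] − [p]. For instance
  ∂eg = g − e.
The resulting 7×9 matrix has rank 6, and its Smith normal form has invariant factors (1,1,1,1,1,1).

From H_k ≅ ker(∂_k) / im(∂_{k+1}) we obtain:

  H_0: rank C_0 − rank ∂_1 = 7 − 6 = 1, and the invariant factors of ∂_1 are all 1, so H_0 = Z.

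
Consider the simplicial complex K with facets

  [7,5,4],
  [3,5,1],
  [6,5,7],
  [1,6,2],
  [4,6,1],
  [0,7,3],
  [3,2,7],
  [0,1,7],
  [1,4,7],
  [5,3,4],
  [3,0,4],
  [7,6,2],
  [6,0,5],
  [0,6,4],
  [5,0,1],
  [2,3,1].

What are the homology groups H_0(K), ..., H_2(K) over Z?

H_0 = Z,  H_1 = Z^2,  H_2 = Z.

We work with the vertex ordering 0 < 1 < 2 < 3 < 4 < 5 < 6 < 7. The simplices of K, each written with vertices in increasing order, are:

  0-simplices (8): [0], [1], [2], [3], [4], [5], [6], [7]
  1-simplices (24): (24 of them)
  2-simplices (16): [0,1,5], [0,1,7], [0,3,4], [0,3,7], [0,4,6], [0,5,6], [1,2,3], [1,2,6], [1,3,5], [1,4,6], [1,4,7], [2,3,7], [2,6,7], [3,4,5], [4,5,7], [5,6,7]

Hence C_0 ≅ Z^8, C_1 ≅ Z^24, C_2 ≅ Z^16.

Boundary ∂_1: C_1 → C_0 sends each edge [p,q] (with p < q) to q − p. For instance
  ∂[1,4] = [4] − [1].
The resulting 8×24 matrix has rank 7, and its Smith normal form has invariant factors (1,1,1,1,1,1,1).

The boundary map ∂_2: C_2 → C_1 acts by ∂[p,q,r] = [q,r] − [p,r] + [p,q]. For instance
  ∂[0,3,7] = [3,7] − [0,7] + [0,3],
  ∂[4,5,7] = [5,7] − [4,7] + [4,5].
The resulting 24×16 matrix has rank 15, and its Smith normal form has invariant factors (1,1,1,1,1,1,1,1,1,1,1,1,1,1,1).

Computing H_k = (kernel of ∂_k) / (image of ∂_{k+1}):

  H_0: rank C_0 − rank ∂_1 = 8 − 7 = 1, and the invariant factors of ∂_1 are all 1, so H_0 ≅ Z.
  H_1: rank ker ∂_1 − rank ∂_2 = (24 − 7) − 15 = 2, and the invariant factors of ∂_2 are all 1, so H_1 ≅ Z^2.
  H_2: rank ker ∂_2 − rank ∂_3 = (16 − 15) − 0 = 1, and there is no ∂_3, so H_2 ≅ Z.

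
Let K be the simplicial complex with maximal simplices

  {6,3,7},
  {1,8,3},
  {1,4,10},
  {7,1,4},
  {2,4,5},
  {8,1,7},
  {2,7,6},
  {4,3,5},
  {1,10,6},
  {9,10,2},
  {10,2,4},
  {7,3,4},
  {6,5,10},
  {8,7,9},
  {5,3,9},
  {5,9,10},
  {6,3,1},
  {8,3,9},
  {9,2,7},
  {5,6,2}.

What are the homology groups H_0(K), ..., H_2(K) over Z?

H_0 ≅ Z,  H_1 ≅ Z ⊕ Z/2,  H_2 = 0.

Take the total order 1 < 2 < 3 < 4 < 5 < 6 < 7 < 8 < 9 < 10 on the vertex set. Then K (dimension 2) consists of the simplices:

  0-simplices (10): [1], [2], [3], [4], [5], [6], [7], [8], [9], [10]
  1-simplices (30): (30 of them)
  2-simplices (20): (20 of them)

giving chain groups C_0 ≅ Z^10, C_1 ≅ Z^30, C_2 ≅ Z^20.

Boundary ∂_1: C_1 → C_0 sends each edge [p,q] (with p < q) to q − p. For instance
  ∂[8,9] = [9] − [8].
As a 10×30 matrix over Z this has rank 9, with invariant factors (1,1,1,1,1,1,1,1,1).

Boundary ∂_2: C_2 → C_1 maps a triangle to the signed sum of its edges. For instance
  ∂[3,6,7] = [6,7] − [3,7] + [3,6],
  ∂[3,5,9] = [5,9] − [3,9] + [3,5].
This gives a 30×20 integer matrix of rank 20; reducing to Smith normal form yields diagonal entries (1,1,1,1,1,1,1,1,1,1,1,1,1,1,1,1,1,1,1,2).

Now H_k = ker ∂_k / im ∂_{k+1}, so:

  H_0: rank C_0 − rank ∂_1 = 10 − 9 = 1, and the invariant factors of ∂_1 are all 1, so H_0 ≅ Z.
  H_1: rank ker ∂_1 − rank ∂_2 = (30 − 9) − 20 = 1, and ∂_2 has invariant factor 2 > 1, so H_1 ≅ Z ⊕ Z/2.
  H_2: rank ker ∂_2 − rank ∂_3 = (20 − 20) − 0 = 0, and there is no ∂_3, so H_2 ≅ 0.

As a check, the Euler characteristic is 10 − 30 + 20 = 0, which agrees with 1 − 1 + 0 = 0.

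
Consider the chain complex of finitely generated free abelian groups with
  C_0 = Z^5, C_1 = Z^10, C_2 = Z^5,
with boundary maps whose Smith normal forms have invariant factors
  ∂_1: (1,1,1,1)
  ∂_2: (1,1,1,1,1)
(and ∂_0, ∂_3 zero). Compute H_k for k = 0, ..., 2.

H_0 = Z,  H_1 = Z,  H_2 = 0.

H_0: b_0 = 5 − 0 − 4 = 1; torsion from ∂_1 factors > 1: none. So H_0 = Z.
H_1: b_1 = 10 − 4 − 5 = 1; torsion from ∂_2 factors > 1: none. So H_1 = Z.
H_2: b_2 = 5 − 5 − 0 = 0; torsion from ∂_3 factors > 1: none. So H_2 = 0.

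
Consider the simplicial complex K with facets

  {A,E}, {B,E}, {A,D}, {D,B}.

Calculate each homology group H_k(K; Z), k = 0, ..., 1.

Order the vertices as A < B < D < E. Listing each simplex with vertices in this order, K has dimension 1 with simplices:

  0-simplices (4): A, B, D, E
  1-simplices (4): AD, AE, BD, BE

giving chain groups C_0 ≅ Z^4, C_1 ≅ Z^4.

Boundary ∂_1: C_1 → C_0 sends each edge [p,q] (with p < q) to q − p. For instance
  ∂AD = D − A.
As a 4×4 matrix over Z this has rank 3, with invariant factors (1,1,1).

Reading off H_k = ker ∂_k / im ∂_{k+1}:

  H_0: rank C_0 − rank ∂_1 = 4 − 3 = 1, and the invariant factors of ∂_1 are all 1, so H_0 ≅ Z.
  H_1: rank ker ∂_1 − rank ∂_2 = (4 − 3) − 0 = 1, and there is no ∂_2, so H_1 ≅ Z.

(K is a triangulation of the circle S^1.)

H_0 = Z,  H_1 = Z.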